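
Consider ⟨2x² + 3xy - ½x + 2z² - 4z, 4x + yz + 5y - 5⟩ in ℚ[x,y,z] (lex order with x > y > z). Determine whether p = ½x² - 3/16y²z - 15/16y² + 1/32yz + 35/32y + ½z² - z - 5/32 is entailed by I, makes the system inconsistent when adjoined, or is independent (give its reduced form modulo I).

½x² - 3/16y²z - 15/16y² + 1/32yz + 35/32y + ½z² - z - 5/32 lies in I (it reduces to 0).

First compute the reduced Gröbner basis of I by Buchberger's algorithm.
f_1 = 2x² + 3xy - ½x + 2z² - 4z, LT = x².
f_2 = 4x + yz + 5y - 5, LT = x.

S(f_1,f_2): lcm = x². S = -¼xyz + ¼xy + x + z² - 2z.
  reduce S modulo (f_1, f_2):
  remainder 1/16y²z² + ¼y²z - 5/16y² - 9/16yz - 15/16y + z² - 2z + 5/4 ≠ 0; add h_3 = 1/16y²z² + ¼y²z - 5/16y² - 9/16yz - 15/16y + z² - 2z + 5/4 to the basis.

The other S-polynomials (S(f_1,h_3), S(f_2,h_3)) all reduce to 0 modulo the current basis, so we have a Gröbner basis.
Inter-reduce: drop elements whose leading term is divisible by another's, tail-reduce, and make monic.
Reduced Gröbner basis: {x + ¼yz + 5/4y - 5/4, y²z² + 4y²z - 5y² - 9yz - 15y + 16z² - 32z + 20}.
Label its elements g_1 = x + ¼yz + 5/4y - 5/4, g_2 = y²z² + 4y²z - 5y² - 9yz - 15y + 16z² - 32z + 20.

Reduce p = ½x² - 3/16y²z - 15/16y² + 1/32yz + 35/32y + ½z² - z - 5/32 modulo G:
  leading term x²: subtract (½x)·g_1 from ½x² - 3/16y²z - 15/16y² + 1/32yz + 35/32y + ½z² - z - 5/32 → -⅛xyz - ⅝xy + ⅝x - 3/16y²z - 15/16y² + 1/32yz + 35/32y + ½z² - z - 5/32
  leading term xyz: subtract (-⅛yz)·g_1 from -⅛xyz - ⅝xy + ⅝x - 3/16y²z - 15/16y² + 1/32yz + 35/32y + ½z² - z - 5/32 → -⅝xy + ⅝x + 1/32y²z² - 1/32y²z - 15/16y² - ⅛yz + 35/32y + ½z² - z - 5/32
  leading term xy: subtract (-⅝y)·g_1 from -⅝xy + ⅝x + 1/32y²z² - 1/32y²z - 15/16y² - ⅛yz + 35/32y + ½z² - z - 5/32 → ⅝x + 1/32y²z² + ⅛y²z - 5/32y² - ⅛yz + 5/16y + ½z² - z - 5/32
  leading term x: subtract (⅝)·g_1 from ⅝x + 1/32y²z² + ⅛y²z - 5/32y² - ⅛yz + 5/16y + ½z² - z - 5/32 → 1/32y²z² + ⅛y²z - 5/32y² - 9/32yz - 15/32y + ½z² - z + ⅝
  leading term y²z²: subtract (1/32)·g_2 from 1/32y²z² + ⅛y²z - 5/32y² - 9/32yz - 15/32y + ½z² - z + ⅝ → 0
  normal form = 0.
Since the normal form is 0, p ∈ I.

The remainder on division by a Gröbner basis is unique — it is the normal form.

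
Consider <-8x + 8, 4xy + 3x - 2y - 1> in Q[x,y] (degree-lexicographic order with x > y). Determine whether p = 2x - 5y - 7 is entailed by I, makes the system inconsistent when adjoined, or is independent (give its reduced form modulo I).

2x - 5y - 7 lies in I (it reduces to 0).

First compute the reduced Gröbner basis of I by Buchberger's algorithm.
f_1 = -8x + 8, LT = x.
f_2 = 4xy + 3x - 2y - 1, LT = xy.

S(f_1,f_2): lcm = xy. S = -3/4x - 1/2y + 1/4.
  reduce S modulo (f_1, f_2):
  remainder -1/2y - 1/2 ≠ 0; add h_3 = -1/2y - 1/2 to the basis.

The other S-polynomials (S(f_1,h_3), S(f_2,h_3)) all reduce to 0 modulo the current basis, so we have a Gröbner basis.
Inter-reduce: drop elements whose leading term is divisible by another's, tail-reduce, and make monic.
Reduced Gröbner basis: {x - 1, y + 1}.
Label its elements g_1 = x - 1, g_2 = y + 1.

Reduce p = 2x - 5y - 7 modulo G:
  leading term x: subtract (2)·g_1 from 2x - 5y - 7 → -5y - 5
  leading term y: subtract (-5)·g_2 from -5y - 5 → 0
  normal form = 0.
Since the normal form is 0, p ∈ I.

The remainder on division by a Gröbner basis is unique — it is the normal form.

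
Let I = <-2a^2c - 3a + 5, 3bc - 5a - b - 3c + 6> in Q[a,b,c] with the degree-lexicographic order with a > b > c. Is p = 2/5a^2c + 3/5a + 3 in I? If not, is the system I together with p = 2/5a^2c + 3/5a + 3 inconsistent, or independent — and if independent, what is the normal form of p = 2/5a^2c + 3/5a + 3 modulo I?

Adjoining 2/5a^2c + 3/5a + 3 makes the ideal the whole ring: the system is inconsistent.

First compute the reduced Gröbner basis of I by Buchberger's algorithm.
f_1 = -2a^2c - 3a + 5, LT = a^2c.
f_2 = 3bc - 5a - b - 3c + 6, LT = bc.

S(f_1,f_2): lcm = a^2bc. S = 5/3a^3 + 1/3a^2b + a^2c - 2a^2 + 3/2ab - 5/2b.
  leading term a^3: no divisor's leading term divides it; move 5/3a^3 to the remainder.
  leading term a^2b: no divisor's leading term divides it; move 1/3a^2b to the remainder.
  leading term a^2c: subtract (-1/2)·f_1 from a^2c - 2a^2 + 3/2ab - 5/2b → -2a^2 + 3/2ab - 3/2a - 5/2b + 5/2
  leading term a^2: no divisor's leading term divides it; move -2a^2 to the remainder.
  leading term ab: no divisor's leading term divides it; move 3/2ab to the remainder.
  leading term a: no divisor's leading term divides it; move -3/2a to the remainder.
  leading term b: no divisor's leading term divides it; move -5/2b to the remainder.
  leading term 1: no divisor's leading term divides it; move 5/2 to the remainder.
  remainder 5/3a^3 + 1/3a^2b - 2a^2 + 3/2ab - 3/2a - 5/2b + 5/2 ≠ 0; add h_3 = 5/3a^3 + 1/3a^2b - 2a^2 + 3/2ab - 3/2a - 5/2b + 5/2 to the basis.

S(f_1,h_3): lcm = a^3c. S = -1/5a^2bc + 6/5a^2c - 9/10abc + 3/2a^2 + 9/10ac + 3/2bc - 5/2a - 3/2c.
  leading term a^2bc: subtract (1/10b)·f_1 from -1/5a^2bc + 6/5a^2c - 9/10abc + 3/2a^2 + 9/10ac + 3/2bc - 5/2a - 3/2c → 6/5a^2c - 9/10abc + 3/2a^2 + 3/10ab + 9/10ac + 3/2bc - 5/2a - 1/2b - 3/2c
  leading term a^2c: subtract (-3/5)·f_1 from 6/5a^2c - 9/10abc + 3/2a^2 + 3/10ab + 9/10ac + 3/2bc - 5/2a - 1/2b - 3/2c → -9/10abc + 3/2a^2 + 3/10ab + 9/10ac + 3/2bc - 43/10a - 1/2b - 3/2c + 3
  leading term abc: subtract (-3/10a)·f_2 from -9/10abc + 3/2a^2 + 3/10ab + 9/10ac + 3/2bc - 43/10a - 1/2b - 3/2c + 3 → 3/2bc - 5/2a - 1/2b - 3/2c + 3
  leading term bc: subtract (1/2)·f_2 from 3/2bc - 5/2a - 1/2b - 3/2c + 3 → 0
  remainder 0.

S(f_2,h_3): leading monomials are coprime, so the S-polynomial reduces to 0 (Buchberger's first criterion).
Every S-polynomial of the final basis reduces to 0, so we have a Gröbner basis.
Inter-reduce: drop elements whose leading term is divisible by another's, tail-reduce, and make monic.
Reduced Gröbner basis: {a^3 + 1/5a^2b - 6/5a^2 + 9/10ab - 9/10a - 3/2b + 3/2, a^2c + 3/2a - 5/2, bc - 5/3a - 1/3b - c + 2}.
Label its elements g_1 = a^3 + 1/5a^2b - 6/5a^2 + 9/10ab - 9/10a - 3/2b + 3/2, g_2 = a^2c + 3/2a - 5/2, g_3 = bc - 5/3a - 1/3b - c + 2.

Reduce p = 2/5a^2c + 3/5a + 3 modulo G:
  leading term a^2c: subtract (2/5)·g_2 from 2/5a^2c + 3/5a + 3 → 4
  leading term 1: no divisor's leading term divides it; move 4 to the remainder.
  normal form = 4.
The normal form is nonzero, so p ∉ I. Since p minus its normal form lies in I, I + (p) = I + (r) where r = 4; decide whether this ideal is the whole ring.
Here r = 4 is a nonzero constant, hence a unit: 1 ∈ I + (p), the Gröbner basis of I + (p) is {1}, and the enlarged system has no common solution — adjoining p is inconsistent.

Ideal membership is decidable via reduction modulo a Gröbner basis.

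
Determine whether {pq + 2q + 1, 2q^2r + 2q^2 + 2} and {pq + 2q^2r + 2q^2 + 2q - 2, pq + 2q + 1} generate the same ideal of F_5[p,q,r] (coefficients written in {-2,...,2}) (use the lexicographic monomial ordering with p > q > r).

Yes, the ideals are equal.

For a fixed monomial order, each ideal has a unique reduced Gröbner basis; comparing bases decides equality.
Buchberger on the first generating set:
f_1 = pq + 2q + 1, LT = pq.
f_2 = 2q^2r + 2q^2 + 2, LT = q^2r.

S(f_1,f_2): lcm = pq^2r. S = -pq^2 - p + 2q^2r + qr.
  leading term pq^2: subtract (-q)·f_1 from -pq^2 - p + 2q^2r + qr → -p + 2q^2r + 2q^2 + qr + q
  leading term p: no divisor's leading term divides it; move -p to the remainder.
  leading term q^2r: subtract (1)·f_2 from 2q^2r + 2q^2 + qr + q → qr + q - 2
  leading term qr: no divisor's leading term divides it; move qr to the remainder.
  leading term q: no divisor's leading term divides it; move q to the remainder.
  leading term 1: no divisor's leading term divides it; move -2 to the remainder.
  remainder -p + qr + q - 2 ≠ 0; add g_3 = -p + qr + q - 2 to the basis.

The other S-polynomials (S(f_1,g_3), S(f_2,g_3)) all reduce to 0 modulo the current basis, so we have a Gröbner basis.
Inter-reduce: drop elements whose leading term is divisible by another's, tail-reduce, and make monic.
Reduced Gröbner basis: {p - qr - q + 2, q^2r + q^2 + 1}.

Buchberger on the second generating set:
h_1 = pq + 2q^2r + 2q^2 + 2q - 2, LT = pq.
h_2 = pq + 2q + 1, LT = pq.

S(h_1,h_2): lcm = pq. S = 2q^2r + 2q^2 + 2.
  leading term q^2r: no divisor's leading term divides it; move 2q^2r to the remainder.
  leading term q^2: no divisor's leading term divides it; move 2q^2 to the remainder.
  leading term 1: no divisor's leading term divides it; move 2 to the remainder.
  remainder 2q^2r + 2q^2 + 2 ≠ 0; add k_3 = 2q^2r + 2q^2 + 2 to the basis.

S(h_1,k_3): lcm = pq^2r. S = -pq^2 - p + 2q^3r^2 + 2q^3r + 2q^2r - 2qr.
  leading term pq^2: subtract (-q)·h_1 from -pq^2 - p + 2q^3r^2 + 2q^3r + 2q^2r - 2qr → -p + 2q^3r^2 - q^3r + 2q^3 + 2q^2r + 2q^2 - 2qr - 2q
  leading term p: no divisor's leading term divides it; move -p to the remainder.
  leading term q^3r^2: subtract (qr)·k_3 from 2q^3r^2 - q^3r + 2q^3 + 2q^2r + 2q^2 - 2qr - 2q → 2q^3r + 2q^3 + 2q^2r + 2q^2 + qr - 2q
  leading term q^3r: subtract (q)·k_3 from 2q^3r + 2q^3 + 2q^2r + 2q^2 + qr - 2q → 2q^2r + 2q^2 + qr + q
  leading term q^2r: subtract (1)·k_3 from 2q^2r + 2q^2 + qr + q → qr + q - 2
  leading term qr: no divisor's leading term divides it; move qr to the remainder.
  leading term q: no divisor's leading term divides it; move q to the remainder.
  leading term 1: no divisor's leading term divides it; move -2 to the remainder.
  remainder -p + qr + q - 2 ≠ 0; add k_4 = -p + qr + q - 2 to the basis.

The other S-polynomials (S(h_2,k_3), S(h_1,k_4), S(h_2,k_4), S(k_3,k_4)) all reduce to 0 modulo the current basis, so we have a Gröbner basis.
Inter-reduce: drop elements whose leading term is divisible by another's, tail-reduce, and make monic.
Reduced Gröbner basis: {p - qr - q + 2, q^2r + q^2 + 1}.

The two bases agree; hence the ideals are identical.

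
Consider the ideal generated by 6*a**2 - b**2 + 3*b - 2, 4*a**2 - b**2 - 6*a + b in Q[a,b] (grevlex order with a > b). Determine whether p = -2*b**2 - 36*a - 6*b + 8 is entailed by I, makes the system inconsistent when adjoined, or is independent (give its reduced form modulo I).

First compute the reduced Gröbner basis of I by Buchberger's algorithm.
f_1 = 6*a**2 - b**2 + 3*b - 2, LT = a**2.
f_2 = 4*a**2 - b**2 - 6*a + b, LT = a**2.

S(f_1,f_2): lcm = a**2. S = 1/12*b**2 + 3/2*a + 1/4*b - 1/3.
  leading term b**2: no divisor's leading term divides it; move 1/12*b**2 to the remainder.
  leading term a: no divisor's leading term divides it; move 3/2*a to the remainder.
  leading term b: no divisor's leading term divides it; move 1/4*b to the remainder.
  leading term 1: no divisor's leading term divides it; move -1/3 to the remainder.
  remainder 1/12*b**2 + 3/2*a + 1/4*b - 1/3 ≠ 0; add h_3 = 1/12*b**2 + 3/2*a + 1/4*b - 1/3 to the basis.

The other S-polynomials (S(f_1,h_3), S(f_2,h_3)) all reduce to 0 modulo the current basis, so we have a Gröbner basis.
Inter-reduce: drop elements whose leading term is divisible by another's, tail-reduce, and make monic.
Reduced Gröbner basis: {a**2 + 3*a + b - 1, b**2 + 18*a + 3*b - 4}.
Label its elements g_1 = a**2 + 3*a + b - 1, g_2 = b**2 + 18*a + 3*b - 4.

Reduce p = -2*b**2 - 36*a - 6*b + 8 modulo G:
  leading term b**2: subtract (-2)·g_2 from -2*b**2 - 36*a - 6*b + 8 → 0
  normal form = 0.
Since the normal form is 0, p ∈ I.

-2*b**2 - 36*a - 6*b + 8 lies in I (it reduces to 0).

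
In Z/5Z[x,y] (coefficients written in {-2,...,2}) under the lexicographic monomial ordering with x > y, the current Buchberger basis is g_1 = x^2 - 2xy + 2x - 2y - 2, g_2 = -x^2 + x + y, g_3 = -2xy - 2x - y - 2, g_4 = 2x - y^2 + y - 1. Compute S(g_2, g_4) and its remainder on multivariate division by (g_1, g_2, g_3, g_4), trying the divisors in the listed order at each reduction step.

S(g_2, g_4) = -2xy^2 + 2xy + 2x - y; remainder on division = 0.

lcm(LM(g_2), LM(g_4)) = x^2.
S = (lcm/LT(g_2))·g_2 − (lcm/LT(g_4))·g_4 = -2xy^2 + 2xy + 2x - y.
Reduce S modulo (g_1, g_2, g_3, g_4) in that order:
  leading term xy^2: subtract (y)·g_3 from -2xy^2 + 2xy + 2x - y → -xy + 2x + y^2 + y
  leading term xy: subtract (-2)·g_3 from -xy + 2x + y^2 + y → -2x + y^2 - y + 1
  leading term x: subtract (-1)·g_4 from -2x + y^2 - y + 1 → 0
The remainder is 0, so this S-polynomial contributes no new basis element.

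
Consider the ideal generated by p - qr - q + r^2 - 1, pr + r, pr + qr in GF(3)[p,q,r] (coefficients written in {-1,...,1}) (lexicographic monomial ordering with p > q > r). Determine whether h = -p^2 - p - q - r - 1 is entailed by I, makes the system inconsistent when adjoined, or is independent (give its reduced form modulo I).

-p^2 - p - q - r - 1 is independent of I; its normal form modulo I is -q^2 - q - r^2.

First compute the reduced Gröbner basis of I by Buchberger's algorithm.
f_1 = p - qr - q + r^2 - 1, LT = p.
f_2 = pr + r, LT = pr.
f_3 = pr + qr, LT = pr.

S(f_1,f_2): lcm = pr. S = -qr^2 - qr + r^3 + r.
  reduce S modulo (f_1, f_2, f_3):
  remainder -qr^2 - qr + r^3 + r ≠ 0; add k_4 = -qr^2 - qr + r^3 + r to the basis.

S(f_1,f_3): lcm = pr. S = -qr^2 + qr + r^3 - r.
  reduce S modulo (f_1, f_2, f_3, k_4):
  remainder -qr + r ≠ 0; add k_5 = -qr + r to the basis.

S(f_3,k_4): lcm = pqr^2. S = -pqr + pr^3 + pr + q^2r^2.
  reduce S modulo (f_1, f_2, f_3, k_4, k_5):
  remainder r^4 + r^3 + r^2 ≠ 0; add k_6 = r^4 + r^3 + r^2 to the basis.

S(k_4,k_5): lcm = qr^2. S = qr - r^3 + r^2 - r.
  reduce S modulo (f_1, f_2, f_3, k_4, k_5, k_6):
  remainder -r^3 + r^2 ≠ 0; add k_7 = -r^3 + r^2 to the basis.

The other S-polynomials (S(f_2,f_3), S(f_1,k_4), S(f_2,k_4), S(f_1,k_5), S(f_2,k_5), S(f_3,k_5), S(f_1,k_6), S(f_2,k_6), S(f_3,k_6), S(k_4,k_6), S(k_5,k_6), S(f_1,k_7), S(f_2,k_7), S(f_3,k_7), S(k_4,k_7), S(k_5,k_7), S(k_6,k_7)) all reduce to 0 modulo the current basis, so we have a Gröbner basis.
Inter-reduce: drop elements whose leading term is divisible by another's, tail-reduce, and make monic.
Reduced Gröbner basis: {p - q + r^2 - r - 1, qr - r, r^3 - r^2}.
Label its elements g_1 = p - q + r^2 - r - 1, g_2 = qr - r, g_3 = r^3 - r^2.

Reduce h = -p^2 - p - q - r - 1 modulo G:
  leading term p^2: subtract (-p)·g_1 from -p^2 - p - q - r - 1 → -pq + pr^2 - pr + p - q - r - 1
  leading term pq: subtract (-q)·g_1 from -pq + pr^2 - pr + p - q - r - 1 → pr^2 - pr + p - q^2 + qr^2 - qr + q - r - 1
  leading term pr^2: subtract (r^2)·g_1 from pr^2 - pr + p - q^2 + qr^2 - qr + q - r - 1 → -pr + p - q^2 - qr^2 - qr + q - r^4 + r^3 + r^2 - r - 1
  leading term pr: subtract (-r)·g_1 from -pr + p - q^2 - qr^2 - qr + q - r^4 + r^3 + r^2 - r - 1 → p - q^2 - qr^2 + qr + q - r^4 - r^3 + r - 1
  leading term p: subtract (1)·g_1 from p - q^2 - qr^2 + qr + q - r^4 - r^3 + r - 1 → -q^2 - qr^2 + qr - q - r^4 - r^3 - r^2 - r
  leading term q^2: no divisor's leading term divides it; move -q^2 to the remainder.
  leading term qr^2: subtract (-r)·g_2 from -qr^2 + qr - q - r^4 - r^3 - r^2 - r → qr - q - r^4 - r^3 + r^2 - r
  leading term qr: subtract (1)·g_2 from qr - q - r^4 - r^3 + r^2 - r → -q - r^4 - r^3 + r^2
  leading term q: no divisor's leading term divides it; move -q to the remainder.
  leading term r^4: subtract (-r)·g_3 from -r^4 - r^3 + r^2 → r^3 + r^2
  leading term r^3: subtract (1)·g_3 from r^3 + r^2 → -r^2
  leading term r^2: no divisor's leading term divides it; move -r^2 to the remainder.
  normal form = -q^2 - q - r^2.
The normal form is nonzero, so h ∉ I. Since h minus its normal form lies in I, I + (h) = I + (n) where n = -q^2 - q - r^2; decide whether this ideal is the whole ring.
Run Buchberger on G together with n (pairs among the g_i already reduce to 0 since G is a Gröbner basis):
g_1 = p - q + r^2 - r - 1, LT = p.
g_2 = qr - r, LT = qr.
g_3 = r^3 - r^2, LT = r^3.
n = -q^2 - q - r^2, LT = q^2.

S(g_2,n): lcm = q^2r. S = qr - r^3.
  reduce S modulo (g_1, g_2, g_3, n):
  remainder -r^2 + r ≠ 0; add m_5 = -r^2 + r to the basis.

The other S-polynomials (S(g_1,g_2), S(g_1,g_3), S(g_1,n), S(g_2,g_3), S(g_3,n), S(g_1,m_5), S(g_2,m_5), S(g_3,m_5), S(n,m_5)) all reduce to 0 modulo the current basis, so we have a Gröbner basis.
Inter-reduce: drop elements whose leading term is divisible by another's, tail-reduce, and make monic.
Reduced Gröbner basis: {p - q - 1, q^2 + q + r, qr - r, r^2 - r}.
The reduced Gröbner basis of I + (h) is {p - q - 1, q^2 + q + r, qr - r, r^2 - r} ≠ {1}, a proper ideal, so the enlarged system stays consistent: h is independent of I, with normal form -q^2 - q - r^2.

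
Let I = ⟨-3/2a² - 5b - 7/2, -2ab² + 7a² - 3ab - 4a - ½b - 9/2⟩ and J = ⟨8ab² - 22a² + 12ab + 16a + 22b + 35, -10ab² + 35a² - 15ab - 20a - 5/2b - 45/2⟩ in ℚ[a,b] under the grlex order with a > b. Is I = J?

Since reduced Gröbner bases are canonical representatives of ideals under a given ordering, it suffices to compute and compare them.
Buchberger on the first generating set:
f_1 = -3/2a² - 5b - 7/2, LT = a².
f_2 = -2ab² + 7a² - 3ab - 4a - ½b - 9/2, LT = ab².

S(f_1,f_2): lcm = a²b². S = 7/2a³ - 3/2a²b + 10/3b³ - 2a² - ¼ab + 7/3b² - 9/4a.
  reduce S modulo (f_1, f_2):
  remainder 10/3b³ - 143/12ab + 22/3b² - 125/12a + 61/6b + 14/3 ≠ 0; add g_3 = 10/3b³ - 143/12ab + 22/3b² - 125/12a + 61/6b + 14/3 to the basis.

The other S-polynomials (S(f_1,g_3), S(f_2,g_3)) all reduce to 0 modulo the current basis, so we have a Gröbner basis.
Inter-reduce: drop elements whose leading term is divisible by another's, tail-reduce, and make monic.
Reduced Gröbner basis: {ab² + 3/2ab + 2a + 143/12b + 125/12, b³ - 143/40ab + 11/5b² - 25/8a + 61/20b + 7/5, a² + 10/3b + 7/3}.

Buchberger on the second generating set:
h_1 = 8ab² - 22a² + 12ab + 16a + 22b + 35, LT = ab².
h_2 = -10ab² + 35a² - 15ab - 20a - 5/2b - 45/2, LT = ab².

S(h_1,h_2): lcm = ab². S = ¾a² + 5/2b + 17/8.
  reduce S modulo (h_1, h_2):
  remainder ¾a² + 5/2b + 17/8 ≠ 0; add k_3 = ¾a² + 5/2b + 17/8 to the basis.

S(h_1,k_3): lcm = a²b². S = -11/4a³ + 3/2a²b - 10/3b³ + 2a² + 11/4ab - 17/6b² + 35/8a.
  reduce S modulo (h_1, h_2, k_3):
  remainder -10/3b³ + 143/12ab - 47/6b² + 73/6a - 131/12b - 17/3 ≠ 0; add k_4 = -10/3b³ + 143/12ab - 47/6b² + 73/6a - 131/12b - 17/3 to the basis.

The other S-polynomials (S(h_2,k_3), S(h_1,k_4), S(h_2,k_4), S(k_3,k_4)) all reduce to 0 modulo the current basis, so we have a Gröbner basis.
Inter-reduce: drop elements whose leading term is divisible by another's, tail-reduce, and make monic.
Reduced Gröbner basis: {ab² + 3/2ab + 2a + 143/12b + 73/6, b³ - 143/40ab + 47/20b² - 73/20a + 131/40b + 17/10, a² + 10/3b + 17/6}.

Since the reduced bases disagree, the two ideals are not the same.

No, the ideals differ.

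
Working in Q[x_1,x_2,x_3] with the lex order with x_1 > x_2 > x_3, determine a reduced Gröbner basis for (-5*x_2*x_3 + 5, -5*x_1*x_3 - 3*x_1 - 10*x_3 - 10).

f_1 = -5*x_2*x_3 + 5, LT = x_2*x_3.
f_2 = -5*x_1*x_3 - 3*x_1 - 10*x_3 - 10, LT = x_1*x_3.

S(f_1,f_2): lcm = x_1*x_2*x_3. S = -3/5*x_1*x_2 - x_1 - 2*x_2*x_3 - 2*x_2.
  leading term x_1*x_2: no divisor's leading term divides it; move -3/5*x_1*x_2 to the remainder.
  leading term x_1: no divisor's leading term divides it; move -x_1 to the remainder.
  leading term x_2*x_3: subtract (2/5)·f_1 from -2*x_2*x_3 - 2*x_2 → -2*x_2 - 2
  leading term x_2: no divisor's leading term divides it; move -2*x_2 to the remainder.
  leading term 1: no divisor's leading term divides it; move -2 to the remainder.
  remainder -3/5*x_1*x_2 - x_1 - 2*x_2 - 2 ≠ 0; add g_3 = -3/5*x_1*x_2 - x_1 - 2*x_2 - 2 to the basis.

The other S-polynomials (S(f_1,g_3), S(f_2,g_3)) all reduce to 0 modulo the current basis, so we have a Gröbner basis.

G = {x_1*x_2 + 5/3*x_1 + 10/3*x_2 + 10/3, x_1*x_3 + 3/5*x_1 + 2*x_3 + 2, x_2*x_3 - 1}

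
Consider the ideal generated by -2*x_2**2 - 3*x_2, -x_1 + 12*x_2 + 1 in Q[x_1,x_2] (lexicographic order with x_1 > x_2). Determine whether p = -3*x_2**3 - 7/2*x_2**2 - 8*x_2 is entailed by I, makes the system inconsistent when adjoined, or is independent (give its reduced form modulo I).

First compute the reduced Gröbner basis of I by Buchberger's algorithm.
f_1 = -2*x_2**2 - 3*x_2, LT = x_2**2.
f_2 = -x_1 + 12*x_2 + 1, LT = x_1.

The S-polynomials (S(f_1,f_2)) all reduce to 0 modulo the current basis, so we have a Gröbner basis.
Inter-reduce: drop elements whose leading term is divisible by another's, tail-reduce, and make monic.
Reduced Gröbner basis: {x_1 - 12*x_2 - 1, x_2**2 + 3/2*x_2}.
Label its elements g_1 = x_1 - 12*x_2 - 1, g_2 = x_2**2 + 3/2*x_2.

Reduce p = -3*x_2**3 - 7/2*x_2**2 - 8*x_2 modulo G:
  leading term x_2**3: subtract (-3*x_2)·g_2 from -3*x_2**3 - 7/2*x_2**2 - 8*x_2 → x_2**2 - 8*x_2
  leading term x_2**2: subtract (1)·g_2 from x_2**2 - 8*x_2 → -19/2*x_2
  leading term x_2: no divisor's leading term divides it; move -19/2*x_2 to the remainder.
  normal form = -19/2*x_2.
The normal form is nonzero, so p ∉ I. Since p minus its normal form lies in I, I + (p) = I + (r) where r = -19/2*x_2; decide whether this ideal is the whole ring.
Run Buchberger on G together with r (pairs among the g_i already reduce to 0 since G is a Gröbner basis):
g_1 = x_1 - 12*x_2 - 1, LT = x_1.
g_2 = x_2**2 + 3/2*x_2, LT = x_2**2.
r = -19/2*x_2, LT = x_2.

The S-polynomials (S(g_1,g_2), S(g_1,r), S(g_2,r)) all reduce to 0 modulo the current basis, so we have a Gröbner basis.
Inter-reduce: drop elements whose leading term is divisible by another's, tail-reduce, and make monic.
Reduced Gröbner basis: {x_1 - 1, x_2}.
The reduced Gröbner basis of I + (p) is {x_1 - 1, x_2} ≠ {1}, a proper ideal, so the enlarged system stays consistent: p is independent of I, with normal form -19/2*x_2.

-3*x_2**3 - 7/2*x_2**2 - 8*x_2 is independent of I; its normal form modulo I is -19/2*x_2.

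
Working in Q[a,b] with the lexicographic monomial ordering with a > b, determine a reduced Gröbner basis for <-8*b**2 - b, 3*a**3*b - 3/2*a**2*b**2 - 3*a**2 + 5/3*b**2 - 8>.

G = {a**3 + 129/16*a**2 + 64/3*a*b + 8/3*a + 17/9*b + 43/2, a**2*b + 1/8*a**2 + 8/3*b + 1/3, b**2 + 1/8*b}

f_1 = -8*b**2 - b, LT = b**2.
f_2 = 3*a**3*b - 3/2*a**2*b**2 - 3*a**2 + 5/3*b**2 - 8, LT = a**3*b.

S(f_1,f_2): lcm = a**3*b**2. S = 1/8*a**3*b + 1/2*a**2*b**3 + a**2*b - 5/9*b**3 + 8/3*b.
  leading term a**3*b: subtract (1/24)·f_2 from 1/8*a**3*b + 1/2*a**2*b**3 + a**2*b - 5/9*b**3 + 8/3*b → 1/2*a**2*b**3 + 1/16*a**2*b**2 + a**2*b + 1/8*a**2 - 5/9*b**3 - 5/72*b**2 + 8/3*b + 1/3
  leading term a**2*b**3: subtract (-1/16*a**2*b)·f_1 from 1/2*a**2*b**3 + 1/16*a**2*b**2 + a**2*b + 1/8*a**2 - 5/9*b**3 - 5/72*b**2 + 8/3*b + 1/3 → a**2*b + 1/8*a**2 - 5/9*b**3 - 5/72*b**2 + 8/3*b + 1/3
  leading term a**2*b: no divisor's leading term divides it; move a**2*b to the remainder.
  leading term a**2: no divisor's leading term divides it; move 1/8*a**2 to the remainder.
  leading term b**3: subtract (5/72*b)·f_1 from -5/9*b**3 - 5/72*b**2 + 8/3*b + 1/3 → 8/3*b + 1/3
  leading term b: no divisor's leading term divides it; move 8/3*b to the remainder.
  leading term 1: no divisor's leading term divides it; move 1/3 to the remainder.
  remainder a**2*b + 1/8*a**2 + 8/3*b + 1/3 ≠ 0; add g_3 = a**2*b + 1/8*a**2 + 8/3*b + 1/3 to the basis.

S(f_2,g_3): lcm = a**3*b. S = -1/8*a**3 - 1/2*a**2*b**2 - a**2 - 8/3*a*b - 1/3*a + 5/9*b**2 - 8/3.
  leading term a**3: no divisor's leading term divides it; move -1/8*a**3 to the remainder.
  leading term a**2*b**2: subtract (1/16*a**2)·f_1 from -1/2*a**2*b**2 - a**2 - 8/3*a*b - 1/3*a + 5/9*b**2 - 8/3 → 1/16*a**2*b - a**2 - 8/3*a*b - 1/3*a + 5/9*b**2 - 8/3
  leading term a**2*b: subtract (1/16)·g_3 from 1/16*a**2*b - a**2 - 8/3*a*b - 1/3*a + 5/9*b**2 - 8/3 → -129/128*a**2 - 8/3*a*b - 1/3*a + 5/9*b**2 - 1/6*b - 43/16
  leading term a**2: no divisor's leading term divides it; move -129/128*a**2 to the remainder.
  leading term a*b: no divisor's leading term divides it; move -8/3*a*b to the remainder.
  leading term a: no divisor's leading term divides it; move -1/3*a to the remainder.
  leading term b**2: subtract (-5/72)·f_1 from 5/9*b**2 - 1/6*b - 43/16 → -17/72*b - 43/16
  leading term b: no divisor's leading term divides it; move -17/72*b to the remainder.
  leading term 1: no divisor's leading term divides it; move -43/16 to the remainder.
  remainder -1/8*a**3 - 129/128*a**2 - 8/3*a*b - 1/3*a - 17/72*b - 43/16 ≠ 0; add g_4 = -1/8*a**3 - 129/128*a**2 - 8/3*a*b - 1/3*a - 17/72*b - 43/16 to the basis.

The other S-polynomials (S(f_1,g_3), S(f_1,g_4), S(f_2,g_4), S(g_3,g_4)) all reduce to 0 modulo the current basis, so we have a Gröbner basis.
Inter-reduce: drop elements whose leading term is divisible by another's, tail-reduce, and make monic.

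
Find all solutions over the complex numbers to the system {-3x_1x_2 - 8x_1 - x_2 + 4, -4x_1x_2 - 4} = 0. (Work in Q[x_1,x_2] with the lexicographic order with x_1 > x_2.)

{(1, -1), (-1/8, 8)}

Compute a lex Gröbner basis by Buchberger's algorithm.
f_1 = -3x_1x_2 - 8x_1 - x_2 + 4, LT = x_1x_2.
f_2 = -4x_1x_2 - 4, LT = x_1x_2.

S(f_1,f_2): lcm = x_1x_2. S = 8/3x_1 + 1/3x_2 - 7/3.
  reduce S modulo (f_1, f_2):
  remainder 8/3x_1 + 1/3x_2 - 7/3 ≠ 0; add h_3 = 8/3x_1 + 1/3x_2 - 7/3 to the basis.

S(f_1,h_3): lcm = x_1x_2. S = 8/3x_1 - 1/8x_2^2 + 29/24x_2 - 4/3.
  reduce S modulo (f_1, f_2, h_3):
  remainder -1/8x_2^2 + 7/8x_2 + 1 ≠ 0; add h_4 = -1/8x_2^2 + 7/8x_2 + 1 to the basis.

The other S-polynomials (S(f_2,h_3), S(f_1,h_4), S(f_2,h_4), S(h_3,h_4)) all reduce to 0 modulo the current basis, so we have a Gröbner basis.
Inter-reduce: drop elements whose leading term is divisible by another's, tail-reduce, and make monic.
Reduced Gröbner basis: {x_1 + 1/8x_2 - 7/8, x_2^2 - 7x_2 - 8}.

The lex basis is triangular: the last element involves only x_2. Solving x_2^2 - 7x_2 - 8 = 0 gives x_2 ∈ {-1, 8}; substituting each value into the earlier elements determines the remaining variables.
  x_2 = -1: the earlier basis element becomes x_1 - 1 = 0, giving x_1 = 1 — point (1, -1).
  x_2 = 8: the earlier basis element becomes x_1 + 1/8 = 0, giving x_1 = -1/8 — point (-1/8, 8).
This is the nonlinear analogue of row-reducing a linear system.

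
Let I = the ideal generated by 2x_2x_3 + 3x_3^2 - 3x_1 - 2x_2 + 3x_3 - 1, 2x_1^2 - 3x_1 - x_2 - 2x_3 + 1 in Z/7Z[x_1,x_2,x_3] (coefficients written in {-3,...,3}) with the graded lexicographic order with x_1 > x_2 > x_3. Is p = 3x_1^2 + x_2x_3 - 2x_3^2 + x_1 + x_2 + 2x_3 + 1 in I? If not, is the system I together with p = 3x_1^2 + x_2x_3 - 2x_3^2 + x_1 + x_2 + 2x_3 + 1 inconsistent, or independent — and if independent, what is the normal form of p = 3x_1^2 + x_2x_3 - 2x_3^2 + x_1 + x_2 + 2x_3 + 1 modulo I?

3x_1^2 + x_2x_3 - 2x_3^2 + x_1 + x_2 + 2x_3 + 1 lies in I (it reduces to 0).

First compute the reduced Gröbner basis of I by Buchberger's algorithm.
f_1 = 2x_2x_3 + 3x_3^2 - 3x_1 - 2x_2 + 3x_3 - 1, LT = x_2x_3.
f_2 = 2x_1^2 - 3x_1 - x_2 - 2x_3 + 1, LT = x_1^2.

The S-polynomials (S(f_1,f_2)) all reduce to 0 modulo the current basis, so we have a Gröbner basis.
Inter-reduce: drop elements whose leading term is divisible by another's, tail-reduce, and make monic.
Reduced Gröbner basis: {x_1^2 + 2x_1 + 3x_2 - x_3 - 3, x_2x_3 - 2x_3^2 + 2x_1 - x_2 - 2x_3 + 3}.
Label its elements g_1 = x_1^2 + 2x_1 + 3x_2 - x_3 - 3, g_2 = x_2x_3 - 2x_3^2 + 2x_1 - x_2 - 2x_3 + 3.

Reduce p = 3x_1^2 + x_2x_3 - 2x_3^2 + x_1 + x_2 + 2x_3 + 1 modulo G:
  leading term x_1^2: subtract (3)·g_1 from 3x_1^2 + x_2x_3 - 2x_3^2 + x_1 + x_2 + 2x_3 + 1 → x_2x_3 - 2x_3^2 + 2x_1 - x_2 - 2x_3 + 3
  leading term x_2x_3: subtract (1)·g_2 from x_2x_3 - 2x_3^2 + 2x_1 - x_2 - 2x_3 + 3 → 0
  normal form = 0.
Since the normal form is 0, p ∈ I.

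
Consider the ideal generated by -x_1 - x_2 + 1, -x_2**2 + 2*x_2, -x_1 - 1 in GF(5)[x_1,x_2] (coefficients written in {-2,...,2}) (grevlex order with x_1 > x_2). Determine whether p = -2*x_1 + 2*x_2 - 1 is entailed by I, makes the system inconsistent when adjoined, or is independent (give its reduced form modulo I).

First compute the reduced Gröbner basis of I by Buchberger's algorithm.
f_1 = -x_1 - x_2 + 1, LT = x_1.
f_2 = -x_2**2 + 2*x_2, LT = x_2**2.
f_3 = -x_1 - 1, LT = x_1.

S(f_1,f_3): lcm = x_1. S = x_2 - 2.
  leading term x_2: no divisor's leading term divides it; move x_2 to the remainder.
  leading term 1: no divisor's leading term divides it; move -2 to the remainder.
  remainder x_2 - 2 ≠ 0; add h_4 = x_2 - 2 to the basis.

The other S-polynomials (S(f_1,f_2), S(f_2,f_3), S(f_1,h_4), S(f_2,h_4), S(f_3,h_4)) all reduce to 0 modulo the current basis, so we have a Gröbner basis.
Inter-reduce: drop elements whose leading term is divisible by another's, tail-reduce, and make monic.
Reduced Gröbner basis: {x_1 + 1, x_2 - 2}.
Label its elements g_1 = x_1 + 1, g_2 = x_2 - 2.

Reduce p = -2*x_1 + 2*x_2 - 1 modulo G:
  leading term x_1: subtract (-2)·g_1 from -2*x_1 + 2*x_2 - 1 → 2*x_2 + 1
  leading term x_2: subtract (2)·g_2 from 2*x_2 + 1 → 0
  normal form = 0.
Since the normal form is 0, p ∈ I.

-2*x_1 + 2*x_2 - 1 lies in I (it reduces to 0).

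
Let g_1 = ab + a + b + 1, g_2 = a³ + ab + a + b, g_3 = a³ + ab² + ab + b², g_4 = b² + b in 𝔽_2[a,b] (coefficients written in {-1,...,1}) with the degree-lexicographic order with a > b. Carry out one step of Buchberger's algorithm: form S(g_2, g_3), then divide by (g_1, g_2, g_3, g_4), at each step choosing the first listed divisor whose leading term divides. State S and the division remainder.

S(g_2, g_3) = ab² + b² + a + b; remainder on division = b + 1.

lcm(LM(g_2), LM(g_3)) = a³.
S = (lcm/LT(g_2))·g_2 − (lcm/LT(g_3))·g_3 = ab² + b² + a + b.
Reduce S modulo (g_1, g_2, g_3, g_4) in that order:
  leading term ab²: subtract (b)·g_1 from ab² + b² + a + b → ab + a
  leading term ab: subtract (1)·g_1 from ab + a → b + 1
  leading term b: no divisor's leading term divides it; move b to the remainder.
  leading term 1: no divisor's leading term divides it; move 1 to the remainder.
The remainder b + 1 is nonzero, so it would be added as the next basis element.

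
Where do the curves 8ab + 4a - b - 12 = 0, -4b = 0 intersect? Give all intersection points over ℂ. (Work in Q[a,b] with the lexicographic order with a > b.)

{(3, 0)}

Compute a lex Gröbner basis by Buchberger's algorithm.
f_1 = 8ab + 4a - b - 12, LT = ab.
f_2 = -4b, LT = b.

S(f_1,f_2): lcm = ab. S = 1/2a - 1/8b - 3/2.
  leading term a: no divisor's leading term divides it; move 1/2a to the remainder.
  leading term b: subtract (1/32)·f_2 from -1/8b - 3/2 → -3/2
  leading term 1: no divisor's leading term divides it; move -3/2 to the remainder.
  remainder 1/2a - 3/2 ≠ 0; add h_3 = 1/2a - 3/2 to the basis.

S(f_1,h_3): lcm = ab. S = 1/2a + 23/8b - 3/2.
  leading term a: subtract (1)·h_3 from 1/2a + 23/8b - 3/2 → 23/8b
  leading term b: subtract (-23/32)·f_2 from 23/8b → 0
  remainder 0.

S(f_2,h_3): leading monomials are coprime, so the S-polynomial reduces to 0 (Buchberger's first criterion).
Every S-polynomial of the final basis reduces to 0, so we have a Gröbner basis.
Inter-reduce: drop elements whose leading term is divisible by another's, tail-reduce, and make monic.
Reduced Gröbner basis: {a - 3, b}.

Since the basis is lex-ordered, b is univariate in b. Its roots are {0}. Back-substituting each root into the other basis elements fixes the other coordinates.
  b = 0: the earlier basis element becomes a - 3 = 0, giving a = 3 — point (3, 0).
Check: every point annihilates each of the original generators.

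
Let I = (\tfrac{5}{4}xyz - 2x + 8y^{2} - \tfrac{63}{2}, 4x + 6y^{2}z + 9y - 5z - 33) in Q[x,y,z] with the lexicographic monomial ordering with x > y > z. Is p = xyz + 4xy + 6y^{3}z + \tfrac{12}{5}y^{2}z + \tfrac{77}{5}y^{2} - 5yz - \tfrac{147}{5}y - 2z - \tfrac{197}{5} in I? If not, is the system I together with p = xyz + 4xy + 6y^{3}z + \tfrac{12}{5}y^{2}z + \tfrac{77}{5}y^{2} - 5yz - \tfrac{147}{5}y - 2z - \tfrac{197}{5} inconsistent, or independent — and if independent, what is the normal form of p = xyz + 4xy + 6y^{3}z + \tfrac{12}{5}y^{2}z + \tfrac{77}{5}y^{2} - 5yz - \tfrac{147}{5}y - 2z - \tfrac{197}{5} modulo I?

Adjoining xyz + 4xy + 6y^{3}z + \tfrac{12}{5}y^{2}z + \tfrac{77}{5}y^{2} - 5yz - \tfrac{147}{5}y - 2z - \tfrac{197}{5} makes the ideal the whole ring: the system is inconsistent.

First compute the reduced Gröbner basis of I by Buchberger's algorithm.
f_1 = \tfrac{5}{4}xyz - 2x + 8y^{2} - \tfrac{63}{2}, LT = xyz.
f_2 = 4x + 6y^{2}z + 9y - 5z - 33, LT = x.

S(f_1,f_2): lcm = xyz. S = -\tfrac{8}{5}x - \tfrac{3}{2}y^{3}z^{2} - \tfrac{9}{4}y^{2}z + \tfrac{32}{5}y^{2} + \tfrac{5}{4}yz^{2} + \tfrac{33}{4}yz - \tfrac{126}{5}.
  reduce S modulo (f_1, f_2):
  remainder -\tfrac{3}{2}y^{3}z^{2} + \tfrac{3}{20}y^{2}z + \tfrac{32}{5}y^{2} + \tfrac{5}{4}yz^{2} + \tfrac{33}{4}yz + \tfrac{18}{5}y - 2z - \tfrac{192}{5} ≠ 0; add h_3 = -\tfrac{3}{2}y^{3}z^{2} + \tfrac{3}{20}y^{2}z + \tfrac{32}{5}y^{2} + \tfrac{5}{4}yz^{2} + \tfrac{33}{4}yz + \tfrac{18}{5}y - 2z - \tfrac{192}{5} to the basis.

The other S-polynomials (S(f_1,h_3), S(f_2,h_3)) all reduce to 0 modulo the current basis, so we have a Gröbner basis.
Inter-reduce: drop elements whose leading term is divisible by another's, tail-reduce, and make monic.
Reduced Gröbner basis: {x + \tfrac{3}{2}y^{2}z + \tfrac{9}{4}y - \tfrac{5}{4}z - \tfrac{33}{4}, y^{3}z^{2} - \tfrac{1}{10}y^{2}z - \tfrac{64}{15}y^{2} - \tfrac{5}{6}yz^{2} - \tfrac{11}{2}yz - \tfrac{12}{5}y + \tfrac{4}{3}z + \tfrac{128}{5}}.
Label its elements g_1 = x + \tfrac{3}{2}y^{2}z + \tfrac{9}{4}y - \tfrac{5}{4}z - \tfrac{33}{4}, g_2 = y^{3}z^{2} - \tfrac{1}{10}y^{2}z - \tfrac{64}{15}y^{2} - \tfrac{5}{6}yz^{2} - \tfrac{11}{2}yz - \tfrac{12}{5}y + \tfrac{4}{3}z + \tfrac{128}{5}.

Reduce p = xyz + 4xy + 6y^{3}z + \tfrac{12}{5}y^{2}z + \tfrac{77}{5}y^{2} - 5yz - \tfrac{147}{5}y - 2z - \tfrac{197}{5} modulo G:
  leading term xyz: subtract (yz)·g_1 from xyz + 4xy + 6y^{3}z + \tfrac{12}{5}y^{2}z + \tfrac{77}{5}y^{2} - 5yz - \tfrac{147}{5}y - 2z - \tfrac{197}{5} → 4xy - \tfrac{3}{2}y^{3}z^{2} + 6y^{3}z + \tfrac{3}{20}y^{2}z + \tfrac{77}{5}y^{2} + \tfrac{5}{4}yz^{2} + \tfrac{13}{4}yz - \tfrac{147}{5}y - 2z - \tfrac{197}{5}
  leading term xy: subtract (4y)·g_1 from 4xy - \tfrac{3}{2}y^{3}z^{2} + 6y^{3}z + \tfrac{3}{20}y^{2}z + \tfrac{77}{5}y^{2} + \tfrac{5}{4}yz^{2} + \tfrac{13}{4}yz - \tfrac{147}{5}y - 2z - \tfrac{197}{5} → -\tfrac{3}{2}y^{3}z^{2} + \tfrac{3}{20}y^{2}z + \tfrac{32}{5}y^{2} + \tfrac{5}{4}yz^{2} + \tfrac{33}{4}yz + \tfrac{18}{5}y - 2z - \tfrac{197}{5}
  leading term y^{3}z^{2}: subtract (-\tfrac{3}{2})·g_2 from -\tfrac{3}{2}y^{3}z^{2} + \tfrac{3}{20}y^{2}z + \tfrac{32}{5}y^{2} + \tfrac{5}{4}yz^{2} + \tfrac{33}{4}yz + \tfrac{18}{5}y - 2z - \tfrac{197}{5} → -1
  leading term 1: no divisor's leading term divides it; move -1 to the remainder.
  normal form = -1.
The normal form is nonzero, so p ∉ I. Since p minus its normal form lies in I, I + (p) = I + (r) where r = -1; decide whether this ideal is the whole ring.
Here r = -1 is a nonzero constant, hence a unit: 1 ∈ I + (p), the Gröbner basis of I + (p) is {1}, and the enlarged system has no common solution — adjoining p is inconsistent.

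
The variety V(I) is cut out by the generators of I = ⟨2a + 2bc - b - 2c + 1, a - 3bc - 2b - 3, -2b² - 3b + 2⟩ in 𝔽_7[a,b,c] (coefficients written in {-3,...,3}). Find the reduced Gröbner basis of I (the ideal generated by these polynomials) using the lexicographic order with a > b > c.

G = {a + c - 3, b - c - 3, c² - 3c + 2}

The reduced Gröbner basis is the canonical form of the ideal for this ordering.

f_1 = 2a + 2bc - b - 2c + 1, LT = a.
f_2 = a - 3bc - 2b - 3, LT = a.
f_3 = -2b² - 3b + 2, LT = b².

S(f_1,f_2): lcm = a. S = -3bc - 2b - c.
  leading term bc: no divisor's leading term divides it; move -3bc to the remainder.
  leading term b: no divisor's leading term divides it; move -2b to the remainder.
  leading term c: no divisor's leading term divides it; move -c to the remainder.
  remainder -3bc - 2b - c ≠ 0; add g_4 = -3bc - 2b - c to the basis.

S(f_3,g_4): lcm = b²c. S = -3b² - c.
  leading term b²: subtract (-2)·f_3 from -3b² - c → b - c - 3
  leading term b: no divisor's leading term divides it; move b to the remainder.
  leading term c: no divisor's leading term divides it; move -c to the remainder.
  leading term 1: no divisor's leading term divides it; move -3 to the remainder.
  remainder b - c - 3 ≠ 0; add g_5 = b - c - 3 to the basis.

S(g_4,g_5): lcm = bc. S = 3b + c² + c.
  leading term b: subtract (3)·g_5 from 3b + c² + c → c² - 3c + 2
  leading term c²: no divisor's leading term divides it; move c² to the remainder.
  leading term c: no divisor's leading term divides it; move -3c to the remainder.
  leading term 1: no divisor's leading term divides it; move 2 to the remainder.
  remainder c² - 3c + 2 ≠ 0; add g_6 = c² - 3c + 2 to the basis.

The other S-polynomials (S(f_1,f_3), S(f_2,f_3), S(f_1,g_4), S(f_2,g_4), S(f_1,g_5), S(f_2,g_5), S(f_3,g_5), S(f_1,g_6), S(f_2,g_6), S(f_3,g_6), S(g_4,g_6), S(g_5,g_6)) all reduce to 0 modulo the current basis, so we have a Gröbner basis.
Inter-reduce: drop elements whose leading term is divisible by another's, tail-reduce, and make monic.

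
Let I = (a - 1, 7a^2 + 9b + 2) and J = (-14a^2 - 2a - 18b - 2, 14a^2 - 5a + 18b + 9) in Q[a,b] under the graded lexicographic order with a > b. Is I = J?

Equality of ideals is decidable: compute both reduced Gröbner bases (unique for the ordering) and check whether they agree.
Buchberger on the first generating set:
f_1 = a - 1, LT = a.
f_2 = 7a^2 + 9b + 2, LT = a^2.

S(f_1,f_2): lcm = a^2. S = -a - 9/7b - 2/7.
  leading term a: subtract (-1)·f_1 from -a - 9/7b - 2/7 → -9/7b - 9/7
  leading term b: no divisor's leading term divides it; move -9/7b to the remainder.
  leading term 1: no divisor's leading term divides it; move -9/7 to the remainder.
  remainder -9/7b - 9/7 ≠ 0; add g_3 = -9/7b - 9/7 to the basis.

S(f_1,g_3): leading monomials are coprime, so the S-polynomial reduces to 0 (Buchberger's first criterion).
S(f_2,g_3): leading monomials are coprime, so the S-polynomial reduces to 0 (Buchberger's first criterion).
Every S-polynomial of the final basis reduces to 0, so we have a Gröbner basis.
Inter-reduce: drop elements whose leading term is divisible by another's, tail-reduce, and make monic.
Reduced Gröbner basis: {a - 1, b + 1}.

Buchberger on the second generating set:
h_1 = -14a^2 - 2a - 18b - 2, LT = a^2.
h_2 = 14a^2 - 5a + 18b + 9, LT = a^2.

S(h_1,h_2): lcm = a^2. S = 1/2a - 1/2.
  leading term a: no divisor's leading term divides it; move 1/2a to the remainder.
  leading term 1: no divisor's leading term divides it; move -1/2 to the remainder.
  remainder 1/2a - 1/2 ≠ 0; add k_3 = 1/2a - 1/2 to the basis.

S(h_1,k_3): lcm = a^2. S = 8/7a + 9/7b + 1/7.
  leading term a: subtract (16/7)·k_3 from 8/7a + 9/7b + 1/7 → 9/7b + 9/7
  leading term b: no divisor's leading term divides it; move 9/7b to the remainder.
  leading term 1: no divisor's leading term divides it; move 9/7 to the remainder.
  remainder 9/7b + 9/7 ≠ 0; add k_4 = 9/7b + 9/7 to the basis.

S(h_2,k_3): lcm = a^2. S = 9/14a + 9/7b + 9/14.
  leading term a: subtract (9/7)·k_3 from 9/14a + 9/7b + 9/14 → 9/7b + 9/7
  leading term b: subtract (1)·k_4 from 9/7b + 9/7 → 0
  remainder 0.

S(h_1,k_4): leading monomials are coprime, so the S-polynomial reduces to 0 (Buchberger's first criterion).
S(h_2,k_4): leading monomials are coprime, so the S-polynomial reduces to 0 (Buchberger's first criterion).
S(k_3,k_4): leading monomials are coprime, so the S-polynomial reduces to 0 (Buchberger's first criterion).
Every S-polynomial of the final basis reduces to 0, so we have a Gröbner basis.
Inter-reduce: drop elements whose leading term is divisible by another's, tail-reduce, and make monic.
Reduced Gröbner basis: {a - 1, b + 1}.

The two bases agree; hence the ideals are identical.
The same test decides containment: I ⊆ J iff every generator of I reduces to 0 modulo a Gröbner basis of J.

Yes, the ideals are equal.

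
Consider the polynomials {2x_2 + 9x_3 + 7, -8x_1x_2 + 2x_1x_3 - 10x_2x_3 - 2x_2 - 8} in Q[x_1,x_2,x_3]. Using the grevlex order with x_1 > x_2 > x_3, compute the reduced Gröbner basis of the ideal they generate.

f_1 = 2x_2 + 9x_3 + 7, LT = x_2.
f_2 = -8x_1x_2 + 2x_1x_3 - 10x_2x_3 - 2x_2 - 8, LT = x_1x_2.

S(f_1,f_2): lcm = x_1x_2. S = 19/4x_1x_3 - 5/4x_2x_3 + 7/2x_1 - 1/4x_2 - 1.
  reduce S modulo (f_1, f_2):
  remainder 19/4x_1x_3 + 45/8x_3^2 + 7/2x_1 + 11/2x_3 - 1/8 ≠ 0; add g_3 = 19/4x_1x_3 + 45/8x_3^2 + 7/2x_1 + 11/2x_3 - 1/8 to the basis.

The other S-polynomials (S(f_1,g_3), S(f_2,g_3)) all reduce to 0 modulo the current basis, so we have a Gröbner basis.
Inter-reduce: drop elements whose leading term is divisible by another's, tail-reduce, and make monic.

G = {x_1x_3 + 45/38x_3^2 + 14/19x_1 + 22/19x_3 - 1/38, x_2 + 9/2x_3 + 7/2}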